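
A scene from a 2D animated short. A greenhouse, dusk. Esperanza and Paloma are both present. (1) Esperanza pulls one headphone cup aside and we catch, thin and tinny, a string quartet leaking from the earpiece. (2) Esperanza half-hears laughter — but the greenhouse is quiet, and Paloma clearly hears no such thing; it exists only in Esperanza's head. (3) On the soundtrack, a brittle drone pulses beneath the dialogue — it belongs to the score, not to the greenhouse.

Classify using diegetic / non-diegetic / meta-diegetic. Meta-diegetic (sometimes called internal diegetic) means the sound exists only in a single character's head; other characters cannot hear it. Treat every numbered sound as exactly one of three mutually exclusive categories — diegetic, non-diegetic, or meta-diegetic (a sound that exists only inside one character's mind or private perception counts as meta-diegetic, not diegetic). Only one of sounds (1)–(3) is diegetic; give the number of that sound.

1

Sound (1): the earpiece is a real device on Esperanza's head — source music, so diegetic.
(2) is meta-diegetic: Esperanza alone 'hears' it — an imagined sound, not present in the space.
(3) is non-diegetic: it has no source in the story world and no character can hear it — it's underscore.
Only (1) is diegetic.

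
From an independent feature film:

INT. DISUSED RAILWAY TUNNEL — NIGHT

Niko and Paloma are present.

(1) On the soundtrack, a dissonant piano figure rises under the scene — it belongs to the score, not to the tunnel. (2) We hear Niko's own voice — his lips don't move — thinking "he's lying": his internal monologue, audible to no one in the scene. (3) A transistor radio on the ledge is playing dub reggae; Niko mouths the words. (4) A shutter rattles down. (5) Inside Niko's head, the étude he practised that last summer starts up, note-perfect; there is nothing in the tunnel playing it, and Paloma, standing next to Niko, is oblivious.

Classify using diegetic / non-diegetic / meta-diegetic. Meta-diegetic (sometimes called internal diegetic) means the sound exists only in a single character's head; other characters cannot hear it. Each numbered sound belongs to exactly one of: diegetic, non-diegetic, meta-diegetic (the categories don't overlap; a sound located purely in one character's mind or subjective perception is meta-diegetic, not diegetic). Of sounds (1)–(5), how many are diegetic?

2

(1) is non-diegetic: nothing in the tunnel produces it and the characters don't hear it — pure soundtrack.
(2) is meta-diegetic: Niko's thought-voice: a private mental sound no other character can hear.
(3) a transistor radio is a physical source in the scene and Niko reacts to it → diegetic.
(4) is diegetic: the sound comes from a shutter physically present in the location.
Sound (5): remembered music, private to Niko — Paloma is oblivious because it isn't in the room, so meta-diegetic.
So 2 of the 5 are diegetic: (3), (4).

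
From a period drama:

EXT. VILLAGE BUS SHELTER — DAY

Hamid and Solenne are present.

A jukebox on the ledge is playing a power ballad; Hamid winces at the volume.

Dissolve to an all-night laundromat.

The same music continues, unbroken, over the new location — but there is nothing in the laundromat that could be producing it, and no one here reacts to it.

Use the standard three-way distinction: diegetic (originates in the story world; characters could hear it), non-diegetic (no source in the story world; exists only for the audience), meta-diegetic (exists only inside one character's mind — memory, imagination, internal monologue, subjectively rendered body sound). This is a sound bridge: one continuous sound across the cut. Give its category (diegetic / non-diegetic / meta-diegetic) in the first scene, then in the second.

diegetic, non-diegetic

Scene one: a jukebox is an on-screen source and Hamid reacts to it → diegetic.
Scene two: there is no source in the laundromat and no one hears it — it's now underscore → non-diegetic.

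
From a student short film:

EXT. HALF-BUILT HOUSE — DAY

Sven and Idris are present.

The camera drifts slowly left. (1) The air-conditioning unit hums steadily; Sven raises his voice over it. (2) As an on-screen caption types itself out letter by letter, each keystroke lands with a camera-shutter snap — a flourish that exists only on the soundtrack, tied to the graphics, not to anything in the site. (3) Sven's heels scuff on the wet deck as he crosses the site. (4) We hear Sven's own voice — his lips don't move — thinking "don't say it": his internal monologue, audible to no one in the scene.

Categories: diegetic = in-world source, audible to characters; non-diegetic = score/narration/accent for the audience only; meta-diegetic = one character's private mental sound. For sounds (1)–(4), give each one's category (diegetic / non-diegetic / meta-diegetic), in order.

diegetic, non-diegetic, diegetic, meta-diegetic

(1) is diegetic: it's the actual ambient sound of the location.
(2) it accompanies on-screen graphics, not anything inside the story world → non-diegetic.
Sound (3): it's the physical sound of Sven moving in the space, so diegetic.
(4) is meta-diegetic: internal monologue — inside Sven's mind, not spoken into the scene.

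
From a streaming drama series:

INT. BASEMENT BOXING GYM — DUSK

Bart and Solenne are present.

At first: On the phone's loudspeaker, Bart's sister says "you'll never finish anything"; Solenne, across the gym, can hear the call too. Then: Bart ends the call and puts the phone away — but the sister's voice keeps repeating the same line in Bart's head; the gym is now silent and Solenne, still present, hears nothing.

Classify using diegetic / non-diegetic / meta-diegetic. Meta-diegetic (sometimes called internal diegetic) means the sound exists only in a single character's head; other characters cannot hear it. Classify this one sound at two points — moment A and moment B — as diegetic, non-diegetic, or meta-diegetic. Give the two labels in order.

Moment A: the loudspeaker is an in-world source; both Bart and Solenne hear the call → diegetic.
Moment B: with the phone off, the voice continues only as Bart's private mental replay — Solenne can't hear it → meta-diegetic.

diegetic, meta-diegetic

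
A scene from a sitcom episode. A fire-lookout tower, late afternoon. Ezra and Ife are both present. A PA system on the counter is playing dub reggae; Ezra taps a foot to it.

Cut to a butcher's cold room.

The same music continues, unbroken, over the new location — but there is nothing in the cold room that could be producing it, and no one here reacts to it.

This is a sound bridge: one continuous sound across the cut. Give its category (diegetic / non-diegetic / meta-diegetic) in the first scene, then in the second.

Scene one: a PA system is an on-screen source and Ezra reacts to it → diegetic.
Scene two: there is no source in the cold room and no one hears it — it's now underscore → non-diegetic.

diegetic, non-diegetic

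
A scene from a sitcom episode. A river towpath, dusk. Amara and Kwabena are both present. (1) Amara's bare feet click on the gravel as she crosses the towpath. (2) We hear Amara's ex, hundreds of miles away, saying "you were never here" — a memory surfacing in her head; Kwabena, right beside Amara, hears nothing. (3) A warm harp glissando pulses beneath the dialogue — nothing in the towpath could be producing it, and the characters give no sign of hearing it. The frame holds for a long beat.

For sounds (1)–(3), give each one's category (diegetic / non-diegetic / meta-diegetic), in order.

diegetic, meta-diegetic, non-diegetic

Sound (1): it's the physical sound of Amara moving in the space, so diegetic.
Sound (2): it's Amara's recollection rendered as sound; the other character can't hear it, so meta-diegetic.
Sound (3): nothing in the towpath produces it and the characters don't hear it — pure soundtrack, so non-diegetic.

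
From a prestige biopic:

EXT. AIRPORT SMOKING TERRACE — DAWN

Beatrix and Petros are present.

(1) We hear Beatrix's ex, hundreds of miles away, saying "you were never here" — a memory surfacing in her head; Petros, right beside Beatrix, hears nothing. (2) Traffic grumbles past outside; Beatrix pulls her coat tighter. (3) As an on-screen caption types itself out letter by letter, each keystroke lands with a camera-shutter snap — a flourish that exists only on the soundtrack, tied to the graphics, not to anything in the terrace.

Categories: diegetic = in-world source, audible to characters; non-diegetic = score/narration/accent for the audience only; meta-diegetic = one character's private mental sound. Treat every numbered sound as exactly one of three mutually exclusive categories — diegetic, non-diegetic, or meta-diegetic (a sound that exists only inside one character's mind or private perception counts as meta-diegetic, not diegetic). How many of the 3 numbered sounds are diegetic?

1

(1) a remembered line, private to Beatrix — not present in the room, not audible to Petros → meta-diegetic.
Sound (2): traffic is part of the location's real environment, so diegetic.
(3) sound married to a title/caption — outside the diegesis by definition → non-diegetic.
Diegetic: (2) — that's 1.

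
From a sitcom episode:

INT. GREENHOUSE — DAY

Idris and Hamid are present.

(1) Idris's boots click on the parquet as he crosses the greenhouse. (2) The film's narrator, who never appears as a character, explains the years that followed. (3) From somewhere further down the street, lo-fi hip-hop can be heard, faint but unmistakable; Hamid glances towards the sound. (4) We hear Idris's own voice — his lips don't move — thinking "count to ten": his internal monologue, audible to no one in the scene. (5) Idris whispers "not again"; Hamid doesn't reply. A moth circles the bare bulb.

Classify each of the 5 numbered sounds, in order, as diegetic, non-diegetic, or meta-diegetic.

diegetic, non-diegetic, diegetic, meta-diegetic, diegetic

(1) a character's body making contact with the set — an in-world sound → diegetic.
Sound (2): external voice-over — not a character, not heard by anyone in the scene, so non-diegetic.
Sound (3): it's coming from somewhere further down the street — a location within the story world — and Hamid reacts, so diegetic.
Sound (4): internal monologue — inside Idris's mind, not spoken into the scene, so meta-diegetic.
(5) on-screen dialogue — Idris speaks and Hamid is there to hear → diegetic.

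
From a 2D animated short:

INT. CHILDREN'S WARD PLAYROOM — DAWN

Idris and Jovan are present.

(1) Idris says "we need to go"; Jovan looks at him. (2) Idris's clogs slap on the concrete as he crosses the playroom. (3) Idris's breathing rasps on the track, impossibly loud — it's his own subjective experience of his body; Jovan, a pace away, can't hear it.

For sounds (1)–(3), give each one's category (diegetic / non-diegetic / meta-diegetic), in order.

Sound (1): on-screen dialogue — Idris speaks and Jovan is there to hear, so diegetic.
(2) is diegetic: it's the physical sound of Idris moving in the space.
(3) is meta-diegetic: a subjective body sound — Idris's private perception, inaudible to Jovan.

diegetic, diegetic, meta-diegetic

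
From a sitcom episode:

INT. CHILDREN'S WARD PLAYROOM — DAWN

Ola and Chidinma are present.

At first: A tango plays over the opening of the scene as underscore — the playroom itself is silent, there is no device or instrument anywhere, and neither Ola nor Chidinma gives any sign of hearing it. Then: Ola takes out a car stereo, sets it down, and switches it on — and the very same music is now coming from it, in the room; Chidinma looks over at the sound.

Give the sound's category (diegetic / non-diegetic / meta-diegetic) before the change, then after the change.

Before the change: no in-world source exists and no character can hear it — underscore → non-diegetic.
After the change: a car stereo is now a real source in the story world and the characters hear it → diegetic.

non-diegetic, diegetic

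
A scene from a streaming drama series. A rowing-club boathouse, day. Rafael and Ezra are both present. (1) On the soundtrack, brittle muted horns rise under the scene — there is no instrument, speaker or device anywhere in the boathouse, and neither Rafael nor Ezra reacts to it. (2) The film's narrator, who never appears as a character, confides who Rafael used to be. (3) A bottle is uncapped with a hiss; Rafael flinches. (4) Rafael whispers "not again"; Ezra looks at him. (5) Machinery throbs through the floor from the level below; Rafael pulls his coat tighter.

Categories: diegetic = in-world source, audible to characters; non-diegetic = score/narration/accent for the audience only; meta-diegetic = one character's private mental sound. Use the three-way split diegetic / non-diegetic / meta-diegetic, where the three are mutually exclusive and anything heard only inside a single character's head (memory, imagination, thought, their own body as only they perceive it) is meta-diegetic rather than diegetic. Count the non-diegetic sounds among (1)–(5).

(1) is non-diegetic: it has no source in the story world and no character can hear it — it's underscore.
(2) is non-diegetic: commentary laid over the scene from outside the fiction.
Sound (3): the sound comes from a bottle physically present in the location, so diegetic.
(4) on-screen dialogue — Rafael speaks and Ezra is there to hear → diegetic.
Sound (5): ambient/room sound belonging to the story's physical space, so diegetic.
Non-diegetic: (1), (2) — that's 2.

2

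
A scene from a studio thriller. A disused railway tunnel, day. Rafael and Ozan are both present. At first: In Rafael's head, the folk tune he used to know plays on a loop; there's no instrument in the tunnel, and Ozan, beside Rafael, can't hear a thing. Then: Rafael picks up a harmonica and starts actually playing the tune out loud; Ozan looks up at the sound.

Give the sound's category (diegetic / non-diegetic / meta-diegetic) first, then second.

meta-diegetic, diegetic

First: the tune exists only as Rafael's private memory; Ozan can't hear it → meta-diegetic.
Second: Rafael is now producing it live on a harmonica, in the room, and Ozan hears it → diegetic.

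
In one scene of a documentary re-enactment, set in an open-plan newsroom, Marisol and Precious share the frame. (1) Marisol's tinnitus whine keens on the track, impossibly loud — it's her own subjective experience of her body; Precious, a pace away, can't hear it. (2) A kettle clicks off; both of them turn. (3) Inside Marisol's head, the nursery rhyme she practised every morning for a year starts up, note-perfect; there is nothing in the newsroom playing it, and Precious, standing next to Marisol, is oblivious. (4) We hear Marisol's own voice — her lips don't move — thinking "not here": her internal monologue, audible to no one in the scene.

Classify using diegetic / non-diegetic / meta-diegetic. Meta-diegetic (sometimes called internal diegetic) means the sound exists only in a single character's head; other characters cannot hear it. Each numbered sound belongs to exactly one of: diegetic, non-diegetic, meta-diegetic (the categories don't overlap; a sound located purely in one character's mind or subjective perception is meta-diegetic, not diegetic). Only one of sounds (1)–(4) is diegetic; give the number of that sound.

(1) it's Marisol's internal bodily sensation rendered as sound; only Marisol 'hears' it → meta-diegetic.
(2) is diegetic: an in-world source (a kettle); characters could hear it.
(3) is meta-diegetic: remembered music, private to Marisol — Precious is oblivious because it isn't in the room.
Sound (4): internal monologue — inside Marisol's mind, not spoken into the scene, so meta-diegetic.
Only (2) is diegetic.

2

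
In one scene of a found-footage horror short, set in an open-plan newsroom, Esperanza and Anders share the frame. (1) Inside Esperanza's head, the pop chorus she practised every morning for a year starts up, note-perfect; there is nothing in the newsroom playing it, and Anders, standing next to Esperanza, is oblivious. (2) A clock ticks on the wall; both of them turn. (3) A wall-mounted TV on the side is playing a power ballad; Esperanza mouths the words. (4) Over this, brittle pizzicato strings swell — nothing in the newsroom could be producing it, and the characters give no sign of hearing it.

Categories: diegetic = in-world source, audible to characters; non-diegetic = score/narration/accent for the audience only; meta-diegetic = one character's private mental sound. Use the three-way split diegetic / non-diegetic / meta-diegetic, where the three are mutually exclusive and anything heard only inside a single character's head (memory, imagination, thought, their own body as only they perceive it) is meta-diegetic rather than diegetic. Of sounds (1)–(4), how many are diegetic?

2

(1) remembered music, private to Esperanza — Anders is oblivious because it isn't in the room → meta-diegetic.
(2) a clock is a real object/event in the scene's world → diegetic.
Sound (3): source music from a wall-mounted TV, which exists in the story world, so diegetic.
(4) is non-diegetic: score with no on-screen or off-screen source; it exists for the audience alone.
Diegetic: (2), (3) — that's 2.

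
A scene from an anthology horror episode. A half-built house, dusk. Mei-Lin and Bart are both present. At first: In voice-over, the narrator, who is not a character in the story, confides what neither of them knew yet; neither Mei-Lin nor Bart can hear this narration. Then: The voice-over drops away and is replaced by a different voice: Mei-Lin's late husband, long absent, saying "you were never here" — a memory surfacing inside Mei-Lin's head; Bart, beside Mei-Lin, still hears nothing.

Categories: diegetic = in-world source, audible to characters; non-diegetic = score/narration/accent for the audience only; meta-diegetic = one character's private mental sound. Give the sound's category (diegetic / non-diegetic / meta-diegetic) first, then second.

non-diegetic, meta-diegetic

First: the external narrator addresses only the audience — outside the story world → non-diegetic.
Second: the replacement voice is a memory inside Mei-Lin's mind specifically → meta-diegetic.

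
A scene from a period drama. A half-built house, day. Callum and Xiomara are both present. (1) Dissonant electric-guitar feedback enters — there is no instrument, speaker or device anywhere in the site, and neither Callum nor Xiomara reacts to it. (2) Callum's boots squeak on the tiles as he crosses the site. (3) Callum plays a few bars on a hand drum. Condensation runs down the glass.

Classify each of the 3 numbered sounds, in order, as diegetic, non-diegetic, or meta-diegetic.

non-diegetic, diegetic, diegetic

Sound (1): score with no on-screen or off-screen source; it exists for the audience alone, so non-diegetic.
Sound (2): it's the physical sound of Callum moving in the space, so diegetic.
(3) Callum is producing the music live, in the story world → diegetic.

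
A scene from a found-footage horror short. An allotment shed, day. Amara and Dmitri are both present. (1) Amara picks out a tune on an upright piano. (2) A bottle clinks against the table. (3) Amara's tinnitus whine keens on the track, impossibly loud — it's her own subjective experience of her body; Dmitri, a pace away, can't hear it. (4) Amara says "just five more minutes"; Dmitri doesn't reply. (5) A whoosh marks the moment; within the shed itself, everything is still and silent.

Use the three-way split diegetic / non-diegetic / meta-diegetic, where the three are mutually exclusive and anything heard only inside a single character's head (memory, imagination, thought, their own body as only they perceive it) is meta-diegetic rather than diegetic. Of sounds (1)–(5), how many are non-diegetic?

(1) Amara is producing the music live, in the story world → diegetic.
Sound (2): a bottle is a real object/event in the scene's world, so diegetic.
Sound (3): a subjective body sound — Amara's private perception, inaudible to Dmitri, so meta-diegetic.
Sound (4): on-screen dialogue — Amara speaks and Dmitri is there to hear, so diegetic.
(5) is non-diegetic: it's a sound-design accent with no in-world source; no one in the scene can hear it.
Non-diegetic: (5) — that's 1.

1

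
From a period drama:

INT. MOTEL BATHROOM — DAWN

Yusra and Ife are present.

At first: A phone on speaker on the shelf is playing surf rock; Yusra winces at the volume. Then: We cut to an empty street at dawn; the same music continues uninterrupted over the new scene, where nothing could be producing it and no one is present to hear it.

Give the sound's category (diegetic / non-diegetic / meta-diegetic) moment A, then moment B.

Moment A: a phone on speaker is a real in-scene source and Yusra reacts to it → diegetic.
Moment B: there is no longer any in-world source and no one can hear it — it has become underscore → non-diegetic.

diegetic, non-diegetic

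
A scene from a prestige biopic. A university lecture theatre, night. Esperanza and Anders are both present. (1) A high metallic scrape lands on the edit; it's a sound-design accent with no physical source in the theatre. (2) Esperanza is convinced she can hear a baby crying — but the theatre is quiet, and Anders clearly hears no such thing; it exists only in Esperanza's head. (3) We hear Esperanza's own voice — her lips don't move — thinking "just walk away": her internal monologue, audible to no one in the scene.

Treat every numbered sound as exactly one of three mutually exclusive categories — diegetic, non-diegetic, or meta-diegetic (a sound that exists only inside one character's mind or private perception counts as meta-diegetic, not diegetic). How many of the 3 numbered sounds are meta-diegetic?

(1) it's a sound-design accent with no in-world source; no one in the scene can hear it → non-diegetic.
(2) is meta-diegetic: Esperanza alone 'hears' it — an imagined sound, not present in the space.
(3) internal monologue — inside Esperanza's mind, not spoken into the scene → meta-diegetic.
So 2 of the 3 are meta-diegetic: (2), (3).

2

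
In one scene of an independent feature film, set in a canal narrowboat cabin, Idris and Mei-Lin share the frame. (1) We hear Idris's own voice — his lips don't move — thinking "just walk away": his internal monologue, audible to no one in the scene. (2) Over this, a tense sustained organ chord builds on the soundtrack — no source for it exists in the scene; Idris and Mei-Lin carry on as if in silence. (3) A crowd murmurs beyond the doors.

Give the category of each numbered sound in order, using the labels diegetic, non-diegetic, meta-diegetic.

(1) Idris's thought-voice: a private mental sound no other character can hear → meta-diegetic.
(2) it has no source in the story world and no character can hear it — it's underscore → non-diegetic.
Sound (3): it's the actual ambient sound of the location, so diegetic.

meta-diegetic, non-diegetic, diegetic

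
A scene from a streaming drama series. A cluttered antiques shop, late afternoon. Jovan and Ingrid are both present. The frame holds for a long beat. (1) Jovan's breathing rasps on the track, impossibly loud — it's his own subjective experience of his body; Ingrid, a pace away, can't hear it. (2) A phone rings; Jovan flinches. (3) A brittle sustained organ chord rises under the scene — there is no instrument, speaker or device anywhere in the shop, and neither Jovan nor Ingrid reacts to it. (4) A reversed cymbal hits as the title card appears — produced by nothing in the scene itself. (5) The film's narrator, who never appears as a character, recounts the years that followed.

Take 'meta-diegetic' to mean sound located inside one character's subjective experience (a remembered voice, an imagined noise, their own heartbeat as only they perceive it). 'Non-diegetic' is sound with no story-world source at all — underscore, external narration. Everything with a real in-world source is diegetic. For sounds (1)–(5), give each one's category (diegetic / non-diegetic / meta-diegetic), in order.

meta-diegetic, diegetic, non-diegetic, non-diegetic, non-diegetic

(1) is meta-diegetic: it's Jovan's internal bodily sensation rendered as sound; only Jovan 'hears' it.
Sound (2): the sound comes from a phone physically present in the location, so diegetic.
(3) score with no on-screen or off-screen source; it exists for the audience alone → non-diegetic.
Sound (4): it's a sound-design accent with no in-world source; no one in the scene can hear it, so non-diegetic.
Sound (5): commentary laid over the scene from outside the fiction, so non-diegetic.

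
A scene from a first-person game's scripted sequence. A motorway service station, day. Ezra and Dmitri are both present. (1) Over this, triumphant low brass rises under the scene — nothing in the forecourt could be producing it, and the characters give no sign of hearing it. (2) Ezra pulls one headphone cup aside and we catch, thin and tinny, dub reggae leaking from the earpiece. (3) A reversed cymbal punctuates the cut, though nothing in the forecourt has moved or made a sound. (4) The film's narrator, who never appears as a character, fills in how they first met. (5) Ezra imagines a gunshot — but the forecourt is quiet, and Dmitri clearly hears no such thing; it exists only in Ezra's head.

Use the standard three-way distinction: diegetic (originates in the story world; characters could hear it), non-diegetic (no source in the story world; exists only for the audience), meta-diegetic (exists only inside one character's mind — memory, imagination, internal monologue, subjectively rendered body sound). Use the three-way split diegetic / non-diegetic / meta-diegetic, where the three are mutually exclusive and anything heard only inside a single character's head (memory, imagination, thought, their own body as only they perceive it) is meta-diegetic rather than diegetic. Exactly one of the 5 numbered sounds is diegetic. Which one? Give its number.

2

Sound (1): score with no on-screen or off-screen source; it exists for the audience alone, so non-diegetic.
Sound (2): it's leaking from a physical pair of headphones in the scene, so diegetic.
(3) is non-diegetic: an editorial stinger — it belongs to the cut, not the story world.
Sound (4): commentary laid over the scene from outside the fiction, so non-diegetic.
Sound (5): the sound is imagined by Ezra; nothing in the story world is producing it and Dmitri can't hear it, so meta-diegetic.
Only (2) is diegetic.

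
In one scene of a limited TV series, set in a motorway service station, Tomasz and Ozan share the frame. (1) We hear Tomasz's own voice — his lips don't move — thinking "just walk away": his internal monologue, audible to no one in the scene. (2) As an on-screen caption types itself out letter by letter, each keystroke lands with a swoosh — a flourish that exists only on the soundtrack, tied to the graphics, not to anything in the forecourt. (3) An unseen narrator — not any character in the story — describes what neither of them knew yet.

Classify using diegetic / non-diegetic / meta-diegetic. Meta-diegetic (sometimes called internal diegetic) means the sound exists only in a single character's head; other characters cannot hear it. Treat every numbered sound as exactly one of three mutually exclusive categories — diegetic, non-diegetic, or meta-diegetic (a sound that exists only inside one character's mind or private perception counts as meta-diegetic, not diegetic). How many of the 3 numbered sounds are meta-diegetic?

(1) Tomasz's thought-voice: a private mental sound no other character can hear → meta-diegetic.
(2) sound married to a title/caption — outside the diegesis by definition → non-diegetic.
(3) is non-diegetic: commentary laid over the scene from outside the fiction.
Meta-diegetic: (1) — that's 1.

1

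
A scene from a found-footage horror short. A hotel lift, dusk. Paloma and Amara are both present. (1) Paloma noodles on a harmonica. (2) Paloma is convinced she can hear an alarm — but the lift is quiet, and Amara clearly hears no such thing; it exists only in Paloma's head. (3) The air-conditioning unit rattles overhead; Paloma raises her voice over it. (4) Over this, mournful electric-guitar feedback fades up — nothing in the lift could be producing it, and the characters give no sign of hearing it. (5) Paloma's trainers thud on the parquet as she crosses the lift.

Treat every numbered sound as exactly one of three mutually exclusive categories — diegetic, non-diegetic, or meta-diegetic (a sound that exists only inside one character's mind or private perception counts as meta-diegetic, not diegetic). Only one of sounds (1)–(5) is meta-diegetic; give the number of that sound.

2

(1) Paloma is producing the music live, in the story world → diegetic.
(2) the sound is imagined by Paloma; nothing in the story world is producing it and Amara can't hear it → meta-diegetic.
(3) ambient/room sound belonging to the story's physical space → diegetic.
(4) score with no on-screen or off-screen source; it exists for the audience alone → non-diegetic.
Sound (5): a character's body making contact with the set — an in-world sound, so diegetic.
Only (2) is meta-diegetic.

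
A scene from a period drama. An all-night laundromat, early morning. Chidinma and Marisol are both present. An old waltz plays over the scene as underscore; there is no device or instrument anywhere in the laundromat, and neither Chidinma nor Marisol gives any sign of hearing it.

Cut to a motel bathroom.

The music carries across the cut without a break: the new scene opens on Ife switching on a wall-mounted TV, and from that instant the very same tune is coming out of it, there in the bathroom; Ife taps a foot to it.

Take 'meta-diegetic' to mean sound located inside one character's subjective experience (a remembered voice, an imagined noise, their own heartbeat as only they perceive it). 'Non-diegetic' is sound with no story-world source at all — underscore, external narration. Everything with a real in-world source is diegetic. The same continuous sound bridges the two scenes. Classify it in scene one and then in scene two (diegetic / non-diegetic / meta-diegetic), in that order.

non-diegetic, diegetic

Scene one: there's no in-world source anywhere and no character hears it — underscore for the audience only → non-diegetic.
Scene two: once Ife turns on a wall-mounted TV, the music has a real source in the story world and Ife reacts to it → diegetic.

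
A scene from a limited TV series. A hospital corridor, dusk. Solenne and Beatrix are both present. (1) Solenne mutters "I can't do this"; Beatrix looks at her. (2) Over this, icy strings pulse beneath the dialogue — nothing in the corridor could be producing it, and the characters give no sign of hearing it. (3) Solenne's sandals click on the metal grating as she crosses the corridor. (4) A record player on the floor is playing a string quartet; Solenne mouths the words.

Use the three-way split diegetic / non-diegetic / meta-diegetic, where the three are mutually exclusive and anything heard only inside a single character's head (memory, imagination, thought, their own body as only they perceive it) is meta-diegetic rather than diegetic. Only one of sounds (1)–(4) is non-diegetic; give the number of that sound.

2

(1) Solenne is a character speaking aloud in the scene → diegetic.
(2) it has no source in the story world and no character can hear it — it's underscore → non-diegetic.
(3) it's the physical sound of Solenne moving in the space → diegetic.
(4) is diegetic: a record player is a physical source in the scene and Solenne reacts to it.
Only (2) is non-diegetic.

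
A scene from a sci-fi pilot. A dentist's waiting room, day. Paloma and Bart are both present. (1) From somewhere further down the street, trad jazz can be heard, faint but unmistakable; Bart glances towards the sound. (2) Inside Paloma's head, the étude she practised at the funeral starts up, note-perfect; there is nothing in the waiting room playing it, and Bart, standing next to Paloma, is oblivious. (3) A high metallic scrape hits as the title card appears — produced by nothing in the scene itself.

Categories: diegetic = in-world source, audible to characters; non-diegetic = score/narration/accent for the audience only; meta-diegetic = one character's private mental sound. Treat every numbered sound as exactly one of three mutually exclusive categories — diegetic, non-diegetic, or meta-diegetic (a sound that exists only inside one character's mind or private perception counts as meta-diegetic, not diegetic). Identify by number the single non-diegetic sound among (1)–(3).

3

Sound (1): it's coming from somewhere further down the street — a location within the story world — and Bart reacts, so diegetic.
(2) is meta-diegetic: it lives in Paloma's subjectivity, not in the waiting room.
(3) is non-diegetic: an editorial stinger — it belongs to the cut, not the story world.
Only (3) is non-diegetic.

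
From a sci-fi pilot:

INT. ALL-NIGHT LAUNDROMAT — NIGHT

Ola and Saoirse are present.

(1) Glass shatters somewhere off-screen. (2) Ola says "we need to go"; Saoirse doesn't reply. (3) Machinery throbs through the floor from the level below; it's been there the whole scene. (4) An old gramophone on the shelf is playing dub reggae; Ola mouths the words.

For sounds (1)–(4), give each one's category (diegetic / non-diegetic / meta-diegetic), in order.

(1) glass is a real object/event in the scene's world → diegetic.
(2) is diegetic: Ola is a character speaking aloud in the scene.
(3) is diegetic: ambient/room sound belonging to the story's physical space.
Sound (4): an old gramophone is a physical source in the scene and Ola reacts to it, so diegetic.

diegetic, diegetic, diegetic, diegetic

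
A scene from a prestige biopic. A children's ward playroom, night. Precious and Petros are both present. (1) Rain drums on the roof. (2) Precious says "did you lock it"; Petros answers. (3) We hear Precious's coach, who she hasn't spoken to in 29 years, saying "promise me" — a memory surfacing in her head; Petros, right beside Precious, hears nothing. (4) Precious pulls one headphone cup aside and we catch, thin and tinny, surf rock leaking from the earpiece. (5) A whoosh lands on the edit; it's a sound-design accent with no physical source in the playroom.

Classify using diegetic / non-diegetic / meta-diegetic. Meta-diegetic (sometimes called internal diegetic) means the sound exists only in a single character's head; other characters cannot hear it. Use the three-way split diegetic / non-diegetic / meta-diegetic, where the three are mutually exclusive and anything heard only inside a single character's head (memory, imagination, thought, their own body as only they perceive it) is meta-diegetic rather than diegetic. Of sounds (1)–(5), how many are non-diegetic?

1

(1) ambient/room sound belonging to the story's physical space → diegetic.
(2) on-screen dialogue — Precious speaks and Petros is there to hear → diegetic.
Sound (3): a remembered line, private to Precious — not present in the room, not audible to Petros, so meta-diegetic.
(4) the earpiece is a real device on Precious's head — source music → diegetic.
(5) is non-diegetic: it's a sound-design accent with no in-world source; no one in the scene can hear it.
So 1 of the 5 is non-diegetic: (5).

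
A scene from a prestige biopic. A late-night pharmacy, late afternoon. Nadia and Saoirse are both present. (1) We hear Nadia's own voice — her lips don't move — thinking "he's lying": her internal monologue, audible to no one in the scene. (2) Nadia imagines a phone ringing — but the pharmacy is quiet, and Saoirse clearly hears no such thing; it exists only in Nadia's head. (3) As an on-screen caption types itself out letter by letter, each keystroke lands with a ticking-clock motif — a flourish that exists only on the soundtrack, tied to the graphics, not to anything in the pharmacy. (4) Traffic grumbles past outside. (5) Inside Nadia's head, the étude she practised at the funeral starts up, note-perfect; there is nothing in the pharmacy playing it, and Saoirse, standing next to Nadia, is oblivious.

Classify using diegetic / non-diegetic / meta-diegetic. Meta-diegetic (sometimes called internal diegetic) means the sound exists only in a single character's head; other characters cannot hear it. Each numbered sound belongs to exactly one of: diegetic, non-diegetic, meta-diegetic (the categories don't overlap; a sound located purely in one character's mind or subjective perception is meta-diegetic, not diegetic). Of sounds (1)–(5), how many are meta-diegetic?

3

Sound (1): it's Nadia's unspoken thought, heard only by the audience via her subjectivity, so meta-diegetic.
Sound (2): subjective to Nadia: the pharmacy is silent and Saoirse hears nothing, so meta-diegetic.
(3) is non-diegetic: it accompanies on-screen graphics, not anything inside the story world.
Sound (4): it's the actual ambient sound of the location, so diegetic.
(5) the music is a memory playing inside Nadia's mind alone; no real-world source, Saoirse can't hear it → meta-diegetic.
Meta-diegetic: (1), (2), (5) — that's 3.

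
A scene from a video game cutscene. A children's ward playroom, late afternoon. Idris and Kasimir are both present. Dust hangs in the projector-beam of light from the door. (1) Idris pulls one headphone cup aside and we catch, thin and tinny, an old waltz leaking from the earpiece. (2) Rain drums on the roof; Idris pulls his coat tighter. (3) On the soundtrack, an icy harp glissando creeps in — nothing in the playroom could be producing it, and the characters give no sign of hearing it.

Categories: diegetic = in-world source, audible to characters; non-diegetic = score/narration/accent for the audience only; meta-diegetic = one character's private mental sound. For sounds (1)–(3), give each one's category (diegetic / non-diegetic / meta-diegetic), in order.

(1) is diegetic: the earpiece is a real device on Idris's head — source music.
Sound (2): rain is part of the location's real environment, so diegetic.
(3) score with no on-screen or off-screen source; it exists for the audience alone → non-diegetic.

diegetic, diegetic, non-diegetic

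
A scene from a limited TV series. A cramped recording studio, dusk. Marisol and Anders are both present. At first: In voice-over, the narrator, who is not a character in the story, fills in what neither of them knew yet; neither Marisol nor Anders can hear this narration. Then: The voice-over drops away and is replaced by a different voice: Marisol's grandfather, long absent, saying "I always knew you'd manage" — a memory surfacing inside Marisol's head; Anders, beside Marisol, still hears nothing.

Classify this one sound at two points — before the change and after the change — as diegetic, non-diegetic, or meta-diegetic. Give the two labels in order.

non-diegetic, meta-diegetic

Before the change: the external narrator addresses only the audience — outside the story world → non-diegetic.
After the change: the replacement voice is a memory inside Marisol's mind specifically → meta-diegetic.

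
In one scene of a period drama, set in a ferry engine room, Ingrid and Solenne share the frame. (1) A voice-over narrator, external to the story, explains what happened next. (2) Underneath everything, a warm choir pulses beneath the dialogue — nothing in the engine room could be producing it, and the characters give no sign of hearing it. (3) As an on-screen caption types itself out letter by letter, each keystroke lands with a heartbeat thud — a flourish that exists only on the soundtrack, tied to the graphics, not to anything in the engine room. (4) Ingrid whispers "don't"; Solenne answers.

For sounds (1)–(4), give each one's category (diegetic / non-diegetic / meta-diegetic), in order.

(1) the narrator exists outside the story world, addressing only the audience → non-diegetic.
(2) score with no on-screen or off-screen source; it exists for the audience alone → non-diegetic.
Sound (3): the caption isn't part of the story world, so neither is the sound tied to it, so non-diegetic.
Sound (4): spoken by a character present in the story world, so diegetic.

non-diegetic, non-diegetic, non-diegetic, diegetic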